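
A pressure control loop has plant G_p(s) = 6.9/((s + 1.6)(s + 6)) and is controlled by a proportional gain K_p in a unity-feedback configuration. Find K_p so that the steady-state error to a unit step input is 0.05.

Steady-state error for a unit step on this type-0 loop is 1/(1 + K_p·G_p(0)).
G_p(0) = 0.7187. Require 1/(1 + K_p·0.7187) = 0.05, so 1 + 0.7187·K_p = 20.
K_p = (20 − 1)/0.7187 = 26.4.

K_p = 26.4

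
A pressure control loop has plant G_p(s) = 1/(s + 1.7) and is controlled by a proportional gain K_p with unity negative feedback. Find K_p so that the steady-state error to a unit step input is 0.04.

Steady-state error for a unit step on this type-0 loop is 1/(1 + K_p·G_p(0)).
G_p(0) = 0.5882. Require 1/(1 + K_p·0.5882) = 0.04, so 1 + 0.5882·K_p = 25.
K_p = (25 − 1)/0.5882 = 40.8.

K_p = 40.8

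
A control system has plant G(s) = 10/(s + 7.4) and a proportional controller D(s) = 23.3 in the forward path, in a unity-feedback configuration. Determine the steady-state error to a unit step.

0.0308

The loop is type 0. Static position error constant K_pos = D(0)·G(0) = 23.3·1.351 = 31.49.
Steady-state error to a unit step: e_ss = 1/(1+K_pos) = 1/32.49 = 0.0308.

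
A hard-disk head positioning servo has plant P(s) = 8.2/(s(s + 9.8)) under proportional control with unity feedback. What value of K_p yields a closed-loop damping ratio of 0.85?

Closed-loop characteristic equation: s² + 9.8s + K_p·8.2 = 0.
So ω_n = √(8.2K_p) and 2ζω_n = 9.8, giving ζ = 9.8/(2√(8.2K_p)).
Setting ζ = 0.85: √(8.2K_p) = 9.8/(2·0.85) = 5.765, so K_p = 33.23/8.2 = 4.05.

K_p = 4.05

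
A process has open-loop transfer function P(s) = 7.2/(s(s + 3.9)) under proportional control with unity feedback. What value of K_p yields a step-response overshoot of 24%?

K_p = 3.09

From %OS = 100·exp(−πζ/√(1−ζ²)) = 24%, ζ = −ln(0.24)/√(π²+ln²(0.24)) = 0.4136.
Characteristic equation s² + 3.9s + 7.2K_p = 0 gives ζ = 3.9/(2√(7.2K_p)).
Setting ζ = 0.4136: √(7.2K_p) = 3.9/(2·0.4136) = 4.715, so K_p = 22.23/7.2 = 3.09.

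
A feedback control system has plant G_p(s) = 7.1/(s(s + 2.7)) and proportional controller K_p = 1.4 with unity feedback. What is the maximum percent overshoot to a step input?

From 1 + K_pG_p(s) = 0: s² + 2.7s + 9.94 = 0 ⇒ ω_n = 3.153, ζ = 0.4282.
%OS = 100·exp(−πζ/√(1−ζ²)) = 100·exp(−π·0.4282/√0.8166) = 22.6%.

22.6%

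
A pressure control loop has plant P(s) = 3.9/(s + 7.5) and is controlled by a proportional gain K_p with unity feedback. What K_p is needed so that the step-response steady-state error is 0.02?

K_p = 94.2

Steady-state error for a unit step on this type-0 loop is 1/(1 + K_p·P(0)).
P(0) = 0.52. Require 1/(1 + K_p·0.52) = 0.02, so 1 + 0.52·K_p = 50.
K_p = (50 − 1)/0.52 = 94.2.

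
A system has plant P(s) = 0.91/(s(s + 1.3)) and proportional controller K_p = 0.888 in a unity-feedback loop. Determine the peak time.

From 1 + K_pP(s) = 0: s² + 1.3s + 0.8081 = 0 ⇒ ω_n = 0.8989, ζ = 0.7231.
Damped frequency ω_d = ω_n√(1−ζ²) = 0.621 rad/s, so peak time T_p = π/ω_d = 5.06 s.

T_p = 5.06 s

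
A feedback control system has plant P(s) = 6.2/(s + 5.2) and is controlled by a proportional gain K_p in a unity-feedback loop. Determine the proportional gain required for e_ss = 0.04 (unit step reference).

Steady-state error for a unit step on this type-0 loop is 1/(1 + K_p·P(0)).
P(0) = 1.192. Require 1/(1 + K_p·1.192) = 0.04, so 1 + 1.192·K_p = 25.
K_p = (25 − 1)/1.192 = 20.1.

K_p = 20.1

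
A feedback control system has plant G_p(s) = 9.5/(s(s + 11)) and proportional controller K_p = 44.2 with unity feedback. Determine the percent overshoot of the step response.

41.7%

From 1 + K_pG_p(s) = 0: s² + 11s + 419.9 = 0 ⇒ ω_n = 20.49, ζ = 0.2684.
%OS = 100·exp(−πζ/√(1−ζ²)) = 100·exp(−π·0.2684/√0.928) = 41.7%.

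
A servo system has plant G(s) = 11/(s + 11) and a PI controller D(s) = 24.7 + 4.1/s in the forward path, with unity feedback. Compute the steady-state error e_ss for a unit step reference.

The open loop D(s)G(s) has a pole at the origin (type 1), so the static position error constant is infinite and e_ss = 1/(1+∞) = 0.

0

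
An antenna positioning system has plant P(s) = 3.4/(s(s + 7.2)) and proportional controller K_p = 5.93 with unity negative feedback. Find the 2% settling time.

T_s ≈ 1.11 s

Closed-loop characteristic equation: s² + 7.2s + 20.16 = 0, so ω_n = 4.49 rad/s and ζ = 7.2/(2·4.49) = 0.8017.
2% settling time T_s ≈ 4/(ζω_n) = 4/3.6 = 1.11 s.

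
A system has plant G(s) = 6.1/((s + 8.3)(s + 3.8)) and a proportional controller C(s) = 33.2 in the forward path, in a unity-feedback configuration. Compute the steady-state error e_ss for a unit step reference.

0.135

The loop is type 0. Static position error constant K_pos = C(0)·G(0) = 33.2·0.1934 = 6.421.
Steady-state error to a unit step: e_ss = 1/(1+K_pos) = 1/7.421 = 0.135.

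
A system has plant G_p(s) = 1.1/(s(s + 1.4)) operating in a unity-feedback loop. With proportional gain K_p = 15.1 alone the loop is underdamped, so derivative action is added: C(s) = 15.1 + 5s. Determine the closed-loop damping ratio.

Forward path: (15.1 + 5s)·1.1/(s(s+1.4)). The closed-loop characteristic equation is s² + (1.4 + 1.1·5)s + 1.1·15.1 = 0.
That is s² + 6.9s + 16.61 = 0, so ω_n = 4.076 rad/s and ζ = 6.9/(2·4.076) = 0.8465.

ζ = 0.847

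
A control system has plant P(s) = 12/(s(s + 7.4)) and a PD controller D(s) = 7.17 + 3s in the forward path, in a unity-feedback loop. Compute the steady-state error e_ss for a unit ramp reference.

0.086

The loop has one pole at the origin (type 1). Velocity error constant K_v = lim_{s→0} s·D(s)P(s) = 7.17·12/7.4 = 11.63.
Steady-state error to a unit ramp: e_ss = 1/K_v = 0.086.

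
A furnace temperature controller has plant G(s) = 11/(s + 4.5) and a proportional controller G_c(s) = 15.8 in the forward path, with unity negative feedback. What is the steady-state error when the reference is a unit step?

The loop is type 0. Static position error constant K_pos = G_c(0)·G(0) = 15.8·2.444 = 38.62.
Steady-state error to a unit step: e_ss = 1/(1+K_pos) = 1/39.62 = 0.0252.

0.0252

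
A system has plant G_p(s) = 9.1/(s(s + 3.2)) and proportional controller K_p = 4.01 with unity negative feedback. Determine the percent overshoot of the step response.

42.2%

Closed-loop characteristic equation: s² + 3.2s + 36.49 = 0, so ω_n = 6.041 rad/s and ζ = 3.2/(2·6.041) = 0.2649.
%OS = 100·exp(−πζ/√(1−ζ²)) = 100·exp(−π·0.2649/√0.9298) = 42.2%.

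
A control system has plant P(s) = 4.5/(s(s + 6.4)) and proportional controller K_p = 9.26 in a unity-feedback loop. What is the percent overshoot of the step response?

16.6%

Closed-loop characteristic equation: s² + 6.4s + 41.67 = 0, so ω_n = 6.455 rad/s and ζ = 6.4/(2·6.455) = 0.4957.
%OS = 100·exp(−πζ/√(1−ζ²)) = 100·exp(−π·0.4957/√0.7543) = 16.6%.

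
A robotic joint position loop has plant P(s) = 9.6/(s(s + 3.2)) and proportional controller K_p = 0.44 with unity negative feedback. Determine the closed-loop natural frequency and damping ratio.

1 + K_p·P(s) = 0 gives s² + 3.2s + 4.224 = 0.
So ω_n² = 4.224 ⇒ ω_n = 2.055 rad/s, and ζ = 3.2/(2ω_n) = 0.778.

ω_n = 2.06 rad/s, ζ = 0.778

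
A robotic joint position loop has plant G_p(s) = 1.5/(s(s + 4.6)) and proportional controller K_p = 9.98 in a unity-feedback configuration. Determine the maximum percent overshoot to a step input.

From 1 + K_pG_p(s) = 0: s² + 4.6s + 14.97 = 0 ⇒ ω_n = 3.869, ζ = 0.5945.
%OS = 100·exp(−πζ/√(1−ζ²)) = 100·exp(−π·0.5945/√0.6466) = 9.8%.

9.8%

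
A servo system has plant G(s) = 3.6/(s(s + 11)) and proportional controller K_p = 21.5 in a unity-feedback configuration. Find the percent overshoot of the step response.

The closed-loop denominator s² + 11s + 77.4 gives ω_n = √77.4 = 8.798 and ζ = 11/(2ω_n) = 0.6252.
%OS = 100·exp(−πζ/√(1−ζ²)) = 100·exp(−π·0.6252/√0.6092) = 8.08%.

8.08%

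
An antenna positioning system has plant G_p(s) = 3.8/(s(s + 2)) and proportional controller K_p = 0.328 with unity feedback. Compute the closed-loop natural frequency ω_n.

ω_n = 1.12 rad/s

With unity feedback the closed-loop characteristic equation is s² + 2s + 0.328·3.8 = s² + 2s + 1.246 = 0.
Matching s² + 2ζω_n s + ω_n²: ω_n = √1.246 = 1.116 rad/s and 2ζω_n = 2, so ζ = 2/(2·1.116) = 0.896.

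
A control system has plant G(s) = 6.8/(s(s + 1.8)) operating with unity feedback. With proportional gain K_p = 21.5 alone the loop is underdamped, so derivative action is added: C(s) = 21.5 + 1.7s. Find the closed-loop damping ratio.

Forward path: (21.5 + 1.7s)·6.8/(s(s+1.8)). The closed-loop characteristic equation is s² + (1.8 + 6.8·1.7)s + 6.8·21.5 = 0.
That is s² + 13.36s + 146.2 = 0, so ω_n = 12.09 rad/s and ζ = 13.36/(2·12.09) = 0.5525.

ζ = 0.552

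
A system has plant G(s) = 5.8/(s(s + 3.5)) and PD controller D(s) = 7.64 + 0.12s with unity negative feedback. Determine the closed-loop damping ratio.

ζ = 0.315

Forward path: (7.64 + 0.12s)·5.8/(s(s+3.5)). The closed-loop characteristic equation is s² + (3.5 + 5.8·0.12)s + 5.8·7.64 = 0.
That is s² + 4.196s + 44.31 = 0, so ω_n = 6.657 rad/s and ζ = 4.196/(2·6.657) = 0.3152.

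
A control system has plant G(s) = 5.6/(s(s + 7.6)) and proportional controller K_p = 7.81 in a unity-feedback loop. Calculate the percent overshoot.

11%

Closed-loop characteristic equation: s² + 7.6s + 43.74 = 0, so ω_n = 6.613 rad/s and ζ = 7.6/(2·6.613) = 0.5746.
%OS = 100·exp(−πζ/√(1−ζ²)) = 100·exp(−π·0.5746/√0.6698) = 11%.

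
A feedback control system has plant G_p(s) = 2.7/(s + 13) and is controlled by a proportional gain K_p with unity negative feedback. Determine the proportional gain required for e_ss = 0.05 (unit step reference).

K_p = 91.5

Steady-state error for a unit step on this type-0 loop is 1/(1 + K_p·G_p(0)).
G_p(0) = 0.2077. Require 1/(1 + K_p·0.2077) = 0.05, so 1 + 0.2077·K_p = 20.
K_p = (20 − 1)/0.2077 = 91.5.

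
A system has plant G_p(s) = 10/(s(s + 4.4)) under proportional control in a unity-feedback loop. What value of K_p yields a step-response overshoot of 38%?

K_p = 5.59

From %OS = 100·exp(−πζ/√(1−ζ²)) = 38%, ζ = −ln(0.38)/√(π²+ln²(0.38)) = 0.2943.
Characteristic equation s² + 4.4s + 10K_p = 0 gives ζ = 4.4/(2√(10K_p)).
Setting ζ = 0.2943: √(10K_p) = 4.4/(2·0.2943) = 7.474, so K_p = 55.86/10 = 5.59.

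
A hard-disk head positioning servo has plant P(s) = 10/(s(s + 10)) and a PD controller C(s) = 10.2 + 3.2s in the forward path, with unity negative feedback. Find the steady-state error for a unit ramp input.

0.098

The loop has one pole at the origin (type 1). Velocity error constant K_v = lim_{s→0} s·C(s)P(s) = 10.2·10/10 = 10.2.
Steady-state error to a unit ramp: e_ss = 1/K_v = 0.098.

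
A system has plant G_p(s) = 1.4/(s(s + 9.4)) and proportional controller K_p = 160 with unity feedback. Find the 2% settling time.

The closed-loop denominator s² + 9.4s + 224 gives ω_n = √224 = 14.97 and ζ = 9.4/(2ω_n) = 0.314.
2% settling time T_s ≈ 4/(ζω_n) = 4/4.7 = 0.851 s.

T_s ≈ 0.851 s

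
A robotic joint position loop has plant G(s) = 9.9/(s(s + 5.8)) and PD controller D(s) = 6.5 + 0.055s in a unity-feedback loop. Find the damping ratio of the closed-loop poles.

Forward path: (6.5 + 0.055s)·9.9/(s(s+5.8)). The closed-loop characteristic equation is s² + (5.8 + 9.9·0.055)s + 9.9·6.5 = 0.
That is s² + 6.345s + 64.35 = 0, so ω_n = 8.022 rad/s and ζ = 6.345/(2·8.022) = 0.3955.

ζ = 0.395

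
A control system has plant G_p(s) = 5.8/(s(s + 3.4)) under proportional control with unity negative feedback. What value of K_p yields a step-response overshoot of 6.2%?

K_p = 1.13

From %OS = 100·exp(−πζ/√(1−ζ²)) = 6.2%, ζ = −ln(0.062)/√(π²+ln²(0.062)) = 0.6628.
Characteristic equation s² + 3.4s + 5.8K_p = 0 gives ζ = 3.4/(2√(5.8K_p)).
Setting ζ = 0.6628: √(5.8K_p) = 3.4/(2·0.6628) = 2.565, so K_p = 6.579/5.8 = 1.13.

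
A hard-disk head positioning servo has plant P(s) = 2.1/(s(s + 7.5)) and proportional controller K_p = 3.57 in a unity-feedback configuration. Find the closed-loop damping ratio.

ζ = 1.37

The closed-loop denominator is s(s+7.5) + 3.57·2.1 = s² + 7.5s + 7.497.
Matching s² + 2ζω_n s + ω_n²: ω_n = √7.497 = 2.738 rad/s and 2ζω_n = 7.5, so ζ = 7.5/(2·2.738) = 1.37.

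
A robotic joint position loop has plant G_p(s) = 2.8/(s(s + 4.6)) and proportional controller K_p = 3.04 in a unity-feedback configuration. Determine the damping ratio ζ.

1 + K_p·G_p(s) = 0 gives s² + 4.6s + 8.512 = 0.
Matching s² + 2ζω_n s + ω_n²: ω_n = √8.512 = 2.918 rad/s and 2ζω_n = 4.6, so ζ = 4.6/(2·2.918) = 0.788.

ζ = 0.788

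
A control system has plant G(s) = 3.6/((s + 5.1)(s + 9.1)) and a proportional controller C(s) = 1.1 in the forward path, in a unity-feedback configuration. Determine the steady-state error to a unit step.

The loop is type 0. Static position error constant K_pos = C(0)·G(0) = 1.1·0.07757 = 0.08533.
Steady-state error to a unit step: e_ss = 1/(1+K_pos) = 1/1.085 = 0.921.

0.921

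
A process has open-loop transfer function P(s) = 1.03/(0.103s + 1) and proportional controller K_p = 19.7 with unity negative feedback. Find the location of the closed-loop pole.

Closed loop: T(s) = K_p·P/(1+K_p·P) = 20.29/(0.103s + 1 + 20.29), with pole at s = −(1 + 20.29)/0.103 = −206.7.

s = -206.7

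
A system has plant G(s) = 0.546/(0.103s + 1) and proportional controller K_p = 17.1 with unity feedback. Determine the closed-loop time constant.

Closed loop: T(s) = K_p·G/(1+K_p·G) = 9.337/(0.103s + 1 + 9.337), with pole at s = −(1 + 9.337)/0.103 = −100.4.
Closed-loop time constant τ = 1/100.4 = 0.00996 s.

τ = 0.00996 s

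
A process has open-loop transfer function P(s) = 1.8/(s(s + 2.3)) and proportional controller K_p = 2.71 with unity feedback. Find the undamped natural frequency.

With unity feedback the closed-loop characteristic equation is s² + 2.3s + 2.71·1.8 = s² + 2.3s + 4.878 = 0.
Matching s² + 2ζω_n s + ω_n²: ω_n = √4.878 = 2.209 rad/s and 2ζω_n = 2.3, so ζ = 2.3/(2·2.209) = 0.521.

ω_n = 2.21 rad/s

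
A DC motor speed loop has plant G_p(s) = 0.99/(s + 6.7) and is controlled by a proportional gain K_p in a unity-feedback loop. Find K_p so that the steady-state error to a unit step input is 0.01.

Steady-state error for a unit step on this type-0 loop is 1/(1 + K_p·G_p(0)).
G_p(0) = 0.1478. Require 1/(1 + K_p·0.1478) = 0.01, so 1 + 0.1478·K_p = 100.
K_p = (100 − 1)/0.1478 = 670.

K_p = 670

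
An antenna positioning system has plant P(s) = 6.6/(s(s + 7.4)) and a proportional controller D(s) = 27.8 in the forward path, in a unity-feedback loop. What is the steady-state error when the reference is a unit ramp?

The loop has one pole at the origin (type 1). Velocity error constant K_v = lim_{s→0} s·D(s)P(s) = 27.8·6.6/7.4 = 24.79.
Steady-state error to a unit ramp: e_ss = 1/K_v = 0.0403.

0.0403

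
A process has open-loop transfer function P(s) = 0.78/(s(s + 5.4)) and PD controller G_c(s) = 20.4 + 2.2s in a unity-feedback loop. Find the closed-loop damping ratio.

ζ = 0.892

Forward path: (20.4 + 2.2s)·0.78/(s(s+5.4)). The closed-loop characteristic equation is s² + (5.4 + 0.78·2.2)s + 0.78·20.4 = 0.
That is s² + 7.116s + 15.91 = 0, so ω_n = 3.989 rad/s and ζ = 7.116/(2·3.989) = 0.892.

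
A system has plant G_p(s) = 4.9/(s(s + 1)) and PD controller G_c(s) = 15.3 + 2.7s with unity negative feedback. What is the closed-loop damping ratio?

ζ = 0.822

Forward path: (15.3 + 2.7s)·4.9/(s(s+1)). The closed-loop characteristic equation is s² + (1 + 4.9·2.7)s + 4.9·15.3 = 0.
That is s² + 14.23s + 74.97 = 0, so ω_n = 8.659 rad/s and ζ = 14.23/(2·8.659) = 0.8217.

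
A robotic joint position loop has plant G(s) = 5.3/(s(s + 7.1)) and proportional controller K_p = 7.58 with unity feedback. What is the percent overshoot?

From 1 + K_pG(s) = 0: s² + 7.1s + 40.17 = 0 ⇒ ω_n = 6.338, ζ = 0.5601.
%OS = 100·exp(−πζ/√(1−ζ²)) = 100·exp(−π·0.5601/√0.6863) = 12%.

12%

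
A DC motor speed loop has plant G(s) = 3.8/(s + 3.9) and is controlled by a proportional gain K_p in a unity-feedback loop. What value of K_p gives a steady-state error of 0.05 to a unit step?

Steady-state error for a unit step on this type-0 loop is 1/(1 + K_p·G(0)).
G(0) = 0.9744. Require 1/(1 + K_p·0.9744) = 0.05, so 1 + 0.9744·K_p = 20.
K_p = (20 − 1)/0.9744 = 19.5.

K_p = 19.5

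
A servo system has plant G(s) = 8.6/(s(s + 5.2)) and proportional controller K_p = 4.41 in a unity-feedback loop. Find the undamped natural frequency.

ω_n = 6.16 rad/s

The closed-loop denominator is s(s+5.2) + 4.41·8.6 = s² + 5.2s + 37.93.
So ω_n² = 37.93 ⇒ ω_n = 6.158 rad/s, and ζ = 5.2/(2ω_n) = 0.422.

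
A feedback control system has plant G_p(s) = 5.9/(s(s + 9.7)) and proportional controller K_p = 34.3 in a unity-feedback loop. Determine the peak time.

T_p = 0.235 s

Closed-loop characteristic equation: s² + 9.7s + 202.4 = 0, so ω_n = 14.23 rad/s and ζ = 9.7/(2·14.23) = 0.3409.
Damped frequency ω_d = ω_n√(1−ζ²) = 13.37 rad/s, so peak time T_p = π/ω_d = 0.235 s.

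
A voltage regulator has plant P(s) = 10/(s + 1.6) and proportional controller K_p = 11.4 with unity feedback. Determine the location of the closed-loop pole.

s = -115.6

Closed-loop transfer function: T(s) = K_p·P(s)/(1 + K_p·P(s)) = 114/(s + 1.6 + 114) = 114/(s + 115.6).
The closed-loop pole is at s = −115.6.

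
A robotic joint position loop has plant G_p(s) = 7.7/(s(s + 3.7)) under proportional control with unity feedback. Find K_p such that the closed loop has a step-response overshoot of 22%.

K_p = 2.36

From %OS = 100·exp(−πζ/√(1−ζ²)) = 22%, ζ = −ln(0.22)/√(π²+ln²(0.22)) = 0.4342.
Characteristic equation s² + 3.7s + 7.7K_p = 0 gives ζ = 3.7/(2√(7.7K_p)).
Setting ζ = 0.4342: √(7.7K_p) = 3.7/(2·0.4342) = 4.261, so K_p = 18.16/7.7 = 2.36.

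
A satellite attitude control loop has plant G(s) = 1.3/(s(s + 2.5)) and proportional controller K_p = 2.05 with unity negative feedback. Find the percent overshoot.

From 1 + K_pG(s) = 0: s² + 2.5s + 2.665 = 0 ⇒ ω_n = 1.632, ζ = 0.7657.
%OS = 100·exp(−πζ/√(1−ζ²)) = 100·exp(−π·0.7657/√0.4137) = 2.38%.

2.38%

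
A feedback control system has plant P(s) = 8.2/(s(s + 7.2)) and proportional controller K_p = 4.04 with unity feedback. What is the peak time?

Closed-loop characteristic equation: s² + 7.2s + 33.13 = 0, so ω_n = 5.756 rad/s and ζ = 7.2/(2·5.756) = 0.6255.
Damped frequency ω_d = ω_n√(1−ζ²) = 4.491 rad/s, so peak time T_p = π/ω_d = 0.7 s.

T_p = 0.7 s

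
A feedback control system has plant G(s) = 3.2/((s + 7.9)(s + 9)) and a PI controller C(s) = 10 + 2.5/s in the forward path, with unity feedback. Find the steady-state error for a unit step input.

0

The open loop C(s)G(s) has a pole at the origin (type 1), so the static position error constant is infinite and e_ss = 1/(1+∞) = 0.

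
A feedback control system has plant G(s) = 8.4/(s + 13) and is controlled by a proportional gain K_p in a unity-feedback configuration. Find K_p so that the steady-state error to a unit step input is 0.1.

K_p = 13.9

For a type-0 loop with proportional control, e_ss = 1/(1 + K_p·G(0)).
G(0) = 0.6462. Require 1/(1 + K_p·0.6462) = 0.1, so 1 + 0.6462·K_p = 10.
K_p = (10 − 1)/0.6462 = 13.9.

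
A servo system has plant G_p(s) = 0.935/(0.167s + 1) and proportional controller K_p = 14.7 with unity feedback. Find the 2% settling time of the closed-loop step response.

Closed loop: T(s) = K_p·G_p/(1+K_p·G_p) = 13.74/(0.167s + 1 + 13.74), with pole at s = −(1 + 13.74)/0.167 = −88.29.
τ = 1/88.29 = 0.01133 s, so 2% settling time ≈ 4τ = 0.0453 s.

T_s ≈ 0.0453 s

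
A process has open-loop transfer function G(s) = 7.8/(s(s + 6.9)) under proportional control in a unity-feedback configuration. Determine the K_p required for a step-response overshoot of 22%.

From %OS = 100·exp(−πζ/√(1−ζ²)) = 22%, ζ = −ln(0.22)/√(π²+ln²(0.22)) = 0.4342.
Characteristic equation s² + 6.9s + 7.8K_p = 0 gives ζ = 6.9/(2√(7.8K_p)).
Setting ζ = 0.4342: √(7.8K_p) = 6.9/(2·0.4342) = 7.946, so K_p = 63.14/7.8 = 8.1.

K_p = 8.1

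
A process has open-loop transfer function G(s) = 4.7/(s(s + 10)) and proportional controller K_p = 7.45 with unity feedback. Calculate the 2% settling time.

Closed-loop characteristic equation: s² + 10s + 35.02 = 0, so ω_n = 5.917 rad/s and ζ = 10/(2·5.917) = 0.845.
2% settling time T_s ≈ 4/(ζω_n) = 4/5 = 0.8 s.

T_s ≈ 0.8 s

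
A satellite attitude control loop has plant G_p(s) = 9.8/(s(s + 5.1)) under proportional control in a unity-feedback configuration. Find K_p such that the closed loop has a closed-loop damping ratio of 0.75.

Closed-loop characteristic equation: s² + 5.1s + K_p·9.8 = 0.
So ω_n = √(9.8K_p) and 2ζω_n = 5.1, giving ζ = 5.1/(2√(9.8K_p)).
Setting ζ = 0.75: √(9.8K_p) = 5.1/(2·0.75) = 3.4, so K_p = 11.56/9.8 = 1.18.

K_p = 1.18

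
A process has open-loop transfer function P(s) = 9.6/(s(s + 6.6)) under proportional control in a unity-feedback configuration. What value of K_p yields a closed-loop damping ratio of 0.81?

Closed-loop characteristic equation: s² + 6.6s + K_p·9.6 = 0.
So ω_n = √(9.6K_p) and 2ζω_n = 6.6, giving ζ = 6.6/(2√(9.6K_p)).
Setting ζ = 0.81: √(9.6K_p) = 6.6/(2·0.81) = 4.074, so K_p = 16.6/9.6 = 1.73.

K_p = 1.73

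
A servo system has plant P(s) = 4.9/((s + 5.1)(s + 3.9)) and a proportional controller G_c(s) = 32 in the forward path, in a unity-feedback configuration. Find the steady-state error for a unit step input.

0.113

The loop is type 0. Static position error constant K_pos = G_c(0)·P(0) = 32·0.2464 = 7.883.
Steady-state error to a unit step: e_ss = 1/(1+K_pos) = 1/8.883 = 0.113.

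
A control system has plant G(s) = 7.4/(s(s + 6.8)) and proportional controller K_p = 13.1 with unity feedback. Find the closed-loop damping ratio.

ζ = 0.345

With unity feedback the closed-loop characteristic equation is s² + 6.8s + 13.1·7.4 = s² + 6.8s + 96.94 = 0.
So ω_n² = 96.94 ⇒ ω_n = 9.846 rad/s, and ζ = 6.8/(2ω_n) = 0.345.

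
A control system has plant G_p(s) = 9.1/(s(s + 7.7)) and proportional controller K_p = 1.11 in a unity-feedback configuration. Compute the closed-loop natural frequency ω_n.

The closed-loop denominator is s(s+7.7) + 1.11·9.1 = s² + 7.7s + 10.1.
Matching s² + 2ζω_n s + ω_n²: ω_n = √10.1 = 3.178 rad/s and 2ζω_n = 7.7, so ζ = 7.7/(2·3.178) = 1.21.

ω_n = 3.18 rad/s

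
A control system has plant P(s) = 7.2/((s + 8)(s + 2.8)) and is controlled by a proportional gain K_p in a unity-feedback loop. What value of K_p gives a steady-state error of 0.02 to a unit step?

K_p = 152

For a type-0 loop with proportional control, e_ss = 1/(1 + K_p·P(0)).
P(0) = 0.3214. Require 1/(1 + K_p·0.3214) = 0.02, so 1 + 0.3214·K_p = 50.
K_p = (50 − 1)/0.3214 = 152.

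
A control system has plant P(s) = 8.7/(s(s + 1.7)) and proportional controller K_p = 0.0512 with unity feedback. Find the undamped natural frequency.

ω_n = 0.667 rad/s

With unity feedback the closed-loop characteristic equation is s² + 1.7s + 0.0512·8.7 = s² + 1.7s + 0.4454 = 0.
Matching s² + 2ζω_n s + ω_n²: ω_n = √0.4454 = 0.6674 rad/s and 2ζω_n = 1.7, so ζ = 1.7/(2·0.6674) = 1.27.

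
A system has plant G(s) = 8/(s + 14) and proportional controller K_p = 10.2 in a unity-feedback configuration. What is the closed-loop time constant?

Closed-loop transfer function: T(s) = K_p·G(s)/(1 + K_p·G(s)) = 81.6/(s + 14 + 81.6) = 81.6/(s + 95.6).
Time constant τ = 1/95.6 = 0.0105 s.

τ = 0.0105 s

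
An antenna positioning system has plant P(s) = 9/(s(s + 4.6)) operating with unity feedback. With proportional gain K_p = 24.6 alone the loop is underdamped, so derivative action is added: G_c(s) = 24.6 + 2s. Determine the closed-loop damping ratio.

ζ = 0.759

Forward path: (24.6 + 2s)·9/(s(s+4.6)). The closed-loop characteristic equation is s² + (4.6 + 9·2)s + 9·24.6 = 0.
That is s² + 22.6s + 221.4 = 0, so ω_n = 14.88 rad/s and ζ = 22.6/(2·14.88) = 0.7594.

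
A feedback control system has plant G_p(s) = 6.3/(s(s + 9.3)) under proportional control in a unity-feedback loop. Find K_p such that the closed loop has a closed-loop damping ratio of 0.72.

K_p = 6.62

Closed-loop characteristic equation: s² + 9.3s + K_p·6.3 = 0.
So ω_n = √(6.3K_p) and 2ζω_n = 9.3, giving ζ = 9.3/(2√(6.3K_p)).
Setting ζ = 0.72: √(6.3K_p) = 9.3/(2·0.72) = 6.458, so K_p = 41.71/6.3 = 6.62.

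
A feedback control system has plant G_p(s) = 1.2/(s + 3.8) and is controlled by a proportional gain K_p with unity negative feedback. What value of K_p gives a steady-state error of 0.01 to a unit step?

K_p = 314

The loop is type 0, so e_ss(step) = 1/(1 + K_pos) with K_pos = K_p·G_p(0).
G_p(0) = 0.3158. Require 1/(1 + K_p·0.3158) = 0.01, so 1 + 0.3158·K_p = 100.
K_p = (100 − 1)/0.3158 = 314.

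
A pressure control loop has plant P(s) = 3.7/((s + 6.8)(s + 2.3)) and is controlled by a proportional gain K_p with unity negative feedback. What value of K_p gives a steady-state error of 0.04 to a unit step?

K_p = 101

Steady-state error for a unit step on this type-0 loop is 1/(1 + K_p·P(0)).
P(0) = 0.2366. Require 1/(1 + K_p·0.2366) = 0.04, so 1 + 0.2366·K_p = 25.
K_p = (25 − 1)/0.2366 = 101.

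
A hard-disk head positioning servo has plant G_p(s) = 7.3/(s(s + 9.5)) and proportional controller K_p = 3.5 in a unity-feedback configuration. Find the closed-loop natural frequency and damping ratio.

With unity feedback the closed-loop characteristic equation is s² + 9.5s + 3.5·7.3 = s² + 9.5s + 25.55 = 0.
Matching s² + 2ζω_n s + ω_n²: ω_n = √25.55 = 5.055 rad/s and 2ζω_n = 9.5, so ζ = 9.5/(2·5.055) = 0.94.

ω_n = 5.05 rad/s, ζ = 0.94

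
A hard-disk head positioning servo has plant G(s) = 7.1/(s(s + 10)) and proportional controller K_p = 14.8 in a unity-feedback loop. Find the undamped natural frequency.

With unity feedback the closed-loop characteristic equation is s² + 10s + 14.8·7.1 = s² + 10s + 105.1 = 0.
So ω_n² = 105.1 ⇒ ω_n = 10.25 rad/s, and ζ = 10/(2ω_n) = 0.488.

ω_n = 10.3 rad/s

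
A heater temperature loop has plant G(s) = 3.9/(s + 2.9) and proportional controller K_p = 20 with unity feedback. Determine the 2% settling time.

T_s ≈ 0.0494 s

Closed-loop transfer function: T(s) = K_p·G(s)/(1 + K_p·G(s)) = 78/(s + 2.9 + 78) = 78/(s + 80.9).
Time constant τ = 1/80.9 = 0.01236 s, so the 2% settling time is about 4τ = 0.0494 s.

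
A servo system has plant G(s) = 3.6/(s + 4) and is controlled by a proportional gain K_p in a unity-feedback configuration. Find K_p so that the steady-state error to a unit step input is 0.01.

K_p = 110

Steady-state error for a unit step on this type-0 loop is 1/(1 + K_p·G(0)).
G(0) = 0.9. Require 1/(1 + K_p·0.9) = 0.01, so 1 + 0.9·K_p = 100.
K_p = (100 − 1)/0.9 = 110.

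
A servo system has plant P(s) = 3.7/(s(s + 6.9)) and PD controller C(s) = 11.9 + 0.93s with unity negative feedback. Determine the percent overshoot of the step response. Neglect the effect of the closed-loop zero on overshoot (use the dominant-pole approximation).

2.01%

Forward path: (11.9 + 0.93s)·3.7/(s(s+6.9)). The closed-loop characteristic equation is s² + (6.9 + 3.7·0.93)s + 3.7·11.9 = 0.
That is s² + 10.34s + 44.03 = 0, so ω_n = 6.636 rad/s and ζ = 10.34/(2·6.636) = 0.7792.
%OS = 100·exp(−πζ/√(1−ζ²)) = 2.01%.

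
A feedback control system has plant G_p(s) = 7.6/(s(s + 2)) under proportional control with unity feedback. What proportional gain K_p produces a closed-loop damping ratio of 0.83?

Closed-loop characteristic equation: s² + 2s + K_p·7.6 = 0.
So ω_n = √(7.6K_p) and 2ζω_n = 2, giving ζ = 2/(2√(7.6K_p)).
Setting ζ = 0.83: √(7.6K_p) = 2/(2·0.83) = 1.205, so K_p = 1.452/7.6 = 0.191.

K_p = 0.191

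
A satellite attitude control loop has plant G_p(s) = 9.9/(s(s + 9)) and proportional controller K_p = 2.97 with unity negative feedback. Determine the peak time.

From 1 + K_pG_p(s) = 0: s² + 9s + 29.4 = 0 ⇒ ω_n = 5.422, ζ = 0.8299.
Damped frequency ω_d = ω_n√(1−ζ²) = 3.025 rad/s, so peak time T_p = π/ω_d = 1.04 s.

T_p = 1.04 s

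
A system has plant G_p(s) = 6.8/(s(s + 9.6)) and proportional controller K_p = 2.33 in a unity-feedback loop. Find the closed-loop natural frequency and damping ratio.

ω_n = 3.98 rad/s, ζ = 1.21

The closed-loop denominator is s(s+9.6) + 2.33·6.8 = s² + 9.6s + 15.84.
So ω_n² = 15.84 ⇒ ω_n = 3.98 rad/s, and ζ = 9.6/(2ω_n) = 1.21.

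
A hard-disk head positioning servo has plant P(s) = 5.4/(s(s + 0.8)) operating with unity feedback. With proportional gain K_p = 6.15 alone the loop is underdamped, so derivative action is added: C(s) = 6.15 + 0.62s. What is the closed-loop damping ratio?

Forward path: (6.15 + 0.62s)·5.4/(s(s+0.8)). The closed-loop characteristic equation is s² + (0.8 + 5.4·0.62)s + 5.4·6.15 = 0.
That is s² + 4.148s + 33.21 = 0, so ω_n = 5.763 rad/s and ζ = 4.148/(2·5.763) = 0.3599.

ζ = 0.36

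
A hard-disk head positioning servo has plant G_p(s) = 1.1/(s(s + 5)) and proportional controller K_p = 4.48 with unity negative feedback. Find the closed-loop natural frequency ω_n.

ω_n = 2.22 rad/s

1 + K_p·G_p(s) = 0 gives s² + 5s + 4.928 = 0.
So ω_n² = 4.928 ⇒ ω_n = 2.22 rad/s, and ζ = 5/(2ω_n) = 1.13.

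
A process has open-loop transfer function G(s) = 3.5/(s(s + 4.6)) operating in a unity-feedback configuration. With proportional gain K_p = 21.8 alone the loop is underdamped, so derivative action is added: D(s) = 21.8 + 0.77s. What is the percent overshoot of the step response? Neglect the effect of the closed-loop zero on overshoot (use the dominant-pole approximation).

23.6%

Forward path: (21.8 + 0.77s)·3.5/(s(s+4.6)). The closed-loop characteristic equation is s² + (4.6 + 3.5·0.77)s + 3.5·21.8 = 0.
That is s² + 7.295s + 76.3 = 0, so ω_n = 8.735 rad/s and ζ = 7.295/(2·8.735) = 0.4176.
%OS = 100·exp(−πζ/√(1−ζ²)) = 23.6%.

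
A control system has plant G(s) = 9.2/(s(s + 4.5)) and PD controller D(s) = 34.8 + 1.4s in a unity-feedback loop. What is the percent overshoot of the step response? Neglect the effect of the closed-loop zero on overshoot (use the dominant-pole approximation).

Forward path: (34.8 + 1.4s)·9.2/(s(s+4.5)). The closed-loop characteristic equation is s² + (4.5 + 9.2·1.4)s + 9.2·34.8 = 0.
That is s² + 17.38s + 320.2 = 0, so ω_n = 17.89 rad/s and ζ = 17.38/(2·17.89) = 0.4857.
%OS = 100·exp(−πζ/√(1−ζ²)) = 17.5%.

17.5%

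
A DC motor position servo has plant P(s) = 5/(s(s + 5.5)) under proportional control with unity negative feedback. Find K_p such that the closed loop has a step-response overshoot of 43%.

K_p = 22.5

From %OS = 100·exp(−πζ/√(1−ζ²)) = 43%, ζ = −ln(0.43)/√(π²+ln²(0.43)) = 0.2594.
Characteristic equation s² + 5.5s + 5K_p = 0 gives ζ = 5.5/(2√(5K_p)).
Setting ζ = 0.2594: √(5K_p) = 5.5/(2·0.2594) = 10.6, so K_p = 112.4/5 = 22.5.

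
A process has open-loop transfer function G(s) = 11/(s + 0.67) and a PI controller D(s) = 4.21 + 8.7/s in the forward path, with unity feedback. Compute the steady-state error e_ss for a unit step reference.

0

The open loop D(s)G(s) has a pole at the origin (type 1), so the static position error constant is infinite and e_ss = 1/(1+∞) = 0.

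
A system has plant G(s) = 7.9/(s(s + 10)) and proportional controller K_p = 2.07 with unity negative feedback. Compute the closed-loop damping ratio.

With unity feedback the closed-loop characteristic equation is s² + 10s + 2.07·7.9 = s² + 10s + 16.35 = 0.
Matching s² + 2ζω_n s + ω_n²: ω_n = √16.35 = 4.044 rad/s and 2ζω_n = 10, so ζ = 10/(2·4.044) = 1.24.

ζ = 1.24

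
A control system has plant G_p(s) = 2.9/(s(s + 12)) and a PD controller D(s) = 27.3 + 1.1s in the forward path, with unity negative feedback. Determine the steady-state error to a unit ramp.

The loop has one pole at the origin (type 1). Velocity error constant K_v = lim_{s→0} s·D(s)G_p(s) = 27.3·2.9/12 = 6.598.
Steady-state error to a unit ramp: e_ss = 1/K_v = 0.152.

0.152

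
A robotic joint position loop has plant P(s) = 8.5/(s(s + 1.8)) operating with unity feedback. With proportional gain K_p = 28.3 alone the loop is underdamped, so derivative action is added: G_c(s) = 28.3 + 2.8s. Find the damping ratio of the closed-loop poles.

Forward path: (28.3 + 2.8s)·8.5/(s(s+1.8)). The closed-loop characteristic equation is s² + (1.8 + 8.5·2.8)s + 8.5·28.3 = 0.
That is s² + 25.6s + 240.6 = 0, so ω_n = 15.51 rad/s and ζ = 25.6/(2·15.51) = 0.8253.

ζ = 0.825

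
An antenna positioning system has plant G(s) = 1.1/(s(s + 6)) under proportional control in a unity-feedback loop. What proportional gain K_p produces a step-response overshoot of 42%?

From %OS = 100·exp(−πζ/√(1−ζ²)) = 42%, ζ = −ln(0.42)/√(π²+ln²(0.42)) = 0.2662.
Characteristic equation s² + 6s + 1.1K_p = 0 gives ζ = 6/(2√(1.1K_p)).
Setting ζ = 0.2662: √(1.1K_p) = 6/(2·0.2662) = 11.27, so K_p = 127/1.1 = 115.

K_p = 115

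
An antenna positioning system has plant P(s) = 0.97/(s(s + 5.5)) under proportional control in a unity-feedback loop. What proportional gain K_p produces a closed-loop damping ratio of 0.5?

Closed-loop characteristic equation: s² + 5.5s + K_p·0.97 = 0.
So ω_n = √(0.97K_p) and 2ζω_n = 5.5, giving ζ = 5.5/(2√(0.97K_p)).
Setting ζ = 0.5: √(0.97K_p) = 5.5/(2·0.5) = 5.5, so K_p = 30.25/0.97 = 31.2.

K_p = 31.2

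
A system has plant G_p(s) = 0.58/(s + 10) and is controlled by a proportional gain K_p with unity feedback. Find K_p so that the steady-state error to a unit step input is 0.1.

K_p = 155

Steady-state error for a unit step on this type-0 loop is 1/(1 + K_p·G_p(0)).
G_p(0) = 0.058. Require 1/(1 + K_p·0.058) = 0.1, so 1 + 0.058·K_p = 10.
K_p = (10 − 1)/0.058 = 155.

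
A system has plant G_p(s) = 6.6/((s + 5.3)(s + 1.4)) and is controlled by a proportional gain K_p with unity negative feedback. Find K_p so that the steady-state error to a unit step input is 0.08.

For a type-0 loop with proportional control, e_ss = 1/(1 + K_p·G_p(0)).
G_p(0) = 0.8895. Require 1/(1 + K_p·0.8895) = 0.08, so 1 + 0.8895·K_p = 12.5.
K_p = (12.5 − 1)/0.8895 = 12.9.

K_p = 12.9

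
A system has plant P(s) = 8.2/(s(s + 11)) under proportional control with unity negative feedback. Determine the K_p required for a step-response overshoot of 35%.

K_p = 36.7

From %OS = 100·exp(−πζ/√(1−ζ²)) = 35%, ζ = −ln(0.35)/√(π²+ln²(0.35)) = 0.3169.
Characteristic equation s² + 11s + 8.2K_p = 0 gives ζ = 11/(2√(8.2K_p)).
Setting ζ = 0.3169: √(8.2K_p) = 11/(2·0.3169) = 17.35, so K_p = 301.1/8.2 = 36.7.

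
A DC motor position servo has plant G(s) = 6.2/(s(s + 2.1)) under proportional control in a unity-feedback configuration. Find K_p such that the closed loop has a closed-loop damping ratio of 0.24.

Closed-loop characteristic equation: s² + 2.1s + K_p·6.2 = 0.
So ω_n = √(6.2K_p) and 2ζω_n = 2.1, giving ζ = 2.1/(2√(6.2K_p)).
Setting ζ = 0.24: √(6.2K_p) = 2.1/(2·0.24) = 4.375, so K_p = 19.14/6.2 = 3.09.

K_p = 3.09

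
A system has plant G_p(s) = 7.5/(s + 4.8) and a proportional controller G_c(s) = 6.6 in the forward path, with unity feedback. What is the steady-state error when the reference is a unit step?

The loop is type 0. Static position error constant K_pos = G_c(0)·G_p(0) = 6.6·1.562 = 10.31.
Steady-state error to a unit step: e_ss = 1/(1+K_pos) = 1/11.31 = 0.0884.

0.0884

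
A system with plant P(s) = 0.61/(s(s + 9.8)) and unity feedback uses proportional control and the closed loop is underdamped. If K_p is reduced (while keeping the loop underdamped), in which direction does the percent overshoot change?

decrease

ζ = 9.8/(2√(0.61K_p)) rises as K_p falls; higher damping means less overshoot.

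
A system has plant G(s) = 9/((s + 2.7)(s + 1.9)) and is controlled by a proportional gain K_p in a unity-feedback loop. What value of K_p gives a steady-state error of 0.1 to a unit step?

K_p = 5.13

For a type-0 loop with proportional control, e_ss = 1/(1 + K_p·G(0)).
G(0) = 1.754. Require 1/(1 + K_p·1.754) = 0.1, so 1 + 1.754·K_p = 10.
K_p = (10 − 1)/1.754 = 5.13.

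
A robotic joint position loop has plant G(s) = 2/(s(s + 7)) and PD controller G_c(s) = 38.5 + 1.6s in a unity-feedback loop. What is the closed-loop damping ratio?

Forward path: (38.5 + 1.6s)·2/(s(s+7)). The closed-loop characteristic equation is s² + (7 + 2·1.6)s + 2·38.5 = 0.
That is s² + 10.2s + 77 = 0, so ω_n = 8.775 rad/s and ζ = 10.2/(2·8.775) = 0.5812.

ζ = 0.581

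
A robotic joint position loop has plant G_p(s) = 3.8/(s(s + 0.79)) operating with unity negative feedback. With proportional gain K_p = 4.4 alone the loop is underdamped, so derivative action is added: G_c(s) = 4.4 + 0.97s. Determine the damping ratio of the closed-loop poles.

ζ = 0.547

Forward path: (4.4 + 0.97s)·3.8/(s(s+0.79)). The closed-loop characteristic equation is s² + (0.79 + 3.8·0.97)s + 3.8·4.4 = 0.
That is s² + 4.476s + 16.72 = 0, so ω_n = 4.089 rad/s and ζ = 4.476/(2·4.089) = 0.5473.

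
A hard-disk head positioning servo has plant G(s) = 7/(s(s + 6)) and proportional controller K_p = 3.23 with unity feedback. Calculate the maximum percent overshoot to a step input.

7.77%

From 1 + K_pG(s) = 0: s² + 6s + 22.61 = 0 ⇒ ω_n = 4.755, ζ = 0.6309.
%OS = 100·exp(−πζ/√(1−ζ²)) = 100·exp(−π·0.6309/√0.6019) = 7.77%.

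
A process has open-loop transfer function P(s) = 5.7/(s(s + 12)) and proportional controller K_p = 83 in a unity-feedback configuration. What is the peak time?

Closed-loop characteristic equation: s² + 12s + 473.1 = 0, so ω_n = 21.75 rad/s and ζ = 12/(2·21.75) = 0.2759.
Damped frequency ω_d = ω_n√(1−ζ²) = 20.91 rad/s, so peak time T_p = π/ω_d = 0.15 s.

T_p = 0.15 s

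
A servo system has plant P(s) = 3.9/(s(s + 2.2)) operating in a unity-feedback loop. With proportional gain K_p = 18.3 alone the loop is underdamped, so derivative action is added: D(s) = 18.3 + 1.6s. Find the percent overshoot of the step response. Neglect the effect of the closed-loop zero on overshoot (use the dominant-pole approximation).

16.3%

Forward path: (18.3 + 1.6s)·3.9/(s(s+2.2)). The closed-loop characteristic equation is s² + (2.2 + 3.9·1.6)s + 3.9·18.3 = 0.
That is s² + 8.44s + 71.37 = 0, so ω_n = 8.448 rad/s and ζ = 8.44/(2·8.448) = 0.4995.
%OS = 100·exp(−πζ/√(1−ζ²)) = 16.3%.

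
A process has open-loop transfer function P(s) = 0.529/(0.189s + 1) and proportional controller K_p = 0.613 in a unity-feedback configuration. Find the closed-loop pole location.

Closed loop: T(s) = K_p·P/(1+K_p·P) = 0.3243/(0.189s + 1 + 0.3243), with pole at s = −(1 + 0.3243)/0.189 = −7.007.

s = -7.007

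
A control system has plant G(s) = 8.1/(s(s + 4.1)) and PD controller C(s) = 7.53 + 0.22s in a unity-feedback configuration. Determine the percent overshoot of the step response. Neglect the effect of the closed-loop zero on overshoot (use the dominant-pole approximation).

Forward path: (7.53 + 0.22s)·8.1/(s(s+4.1)). The closed-loop characteristic equation is s² + (4.1 + 8.1·0.22)s + 8.1·7.53 = 0.
That is s² + 5.882s + 60.99 = 0, so ω_n = 7.81 rad/s and ζ = 5.882/(2·7.81) = 0.3766.
%OS = 100·exp(−πζ/√(1−ζ²)) = 27.9%.

27.9%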